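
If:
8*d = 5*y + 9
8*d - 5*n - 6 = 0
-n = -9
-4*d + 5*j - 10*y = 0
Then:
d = 51/8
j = 219/10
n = 9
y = 42/5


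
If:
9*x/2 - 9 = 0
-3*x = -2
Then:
No Solution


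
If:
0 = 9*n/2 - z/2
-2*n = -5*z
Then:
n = 0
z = 0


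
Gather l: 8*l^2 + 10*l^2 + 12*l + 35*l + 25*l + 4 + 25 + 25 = 18*l^2 + 72*l + 54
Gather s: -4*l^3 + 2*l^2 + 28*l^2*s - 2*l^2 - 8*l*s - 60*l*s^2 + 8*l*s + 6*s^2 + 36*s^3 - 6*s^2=-4*l^3 + 28*l^2*s - 60*l*s^2 + 36*s^3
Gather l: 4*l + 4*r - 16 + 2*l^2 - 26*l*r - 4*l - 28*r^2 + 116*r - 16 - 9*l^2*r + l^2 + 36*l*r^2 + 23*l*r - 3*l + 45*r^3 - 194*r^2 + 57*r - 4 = l^2*(3 - 9*r) + l*(36*r^2 - 3*r - 3) + 45*r^3 - 222*r^2 + 177*r - 36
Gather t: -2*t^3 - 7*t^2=-2*t^3 - 7*t^2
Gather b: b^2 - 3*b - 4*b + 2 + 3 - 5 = b^2 - 7*b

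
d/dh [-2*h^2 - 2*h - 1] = -4*h - 2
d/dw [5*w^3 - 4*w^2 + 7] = w*(15*w - 8)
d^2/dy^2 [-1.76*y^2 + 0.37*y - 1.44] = -3.52000000000000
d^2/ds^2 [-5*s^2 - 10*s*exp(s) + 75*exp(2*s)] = -10*s*exp(s) + 300*exp(2*s) - 20*exp(s) - 10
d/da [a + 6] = 1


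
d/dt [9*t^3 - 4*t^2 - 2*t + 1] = 27*t^2 - 8*t - 2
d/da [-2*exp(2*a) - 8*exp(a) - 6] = 4*(-exp(a) - 2)*exp(a)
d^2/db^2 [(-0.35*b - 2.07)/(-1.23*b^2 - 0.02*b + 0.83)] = ((0.35*b + 2.07)*(2.46*b + 0.02)*(4.92*b + 0.04) - (2.583*b + 5.1062)*(1.23*b^2 + 0.02*b - 0.83))/(1.23*b^2 + 0.02*b - 0.83)^3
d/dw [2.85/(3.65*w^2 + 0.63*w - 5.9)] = (-20.805*w - 1.7955)/(3.65*w^2 + 0.63*w - 5.9)^2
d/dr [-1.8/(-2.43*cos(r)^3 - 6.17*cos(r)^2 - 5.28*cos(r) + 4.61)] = (13.122*cos(r)^2 + 22.212*cos(r) + 9.504)*sin(r)/(2.43*cos(r)^3 + 6.17*cos(r)^2 + 5.28*cos(r) - 4.61)^2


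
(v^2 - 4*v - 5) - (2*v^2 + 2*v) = -v^2 - 6*v - 5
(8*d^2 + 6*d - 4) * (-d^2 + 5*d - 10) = -8*d^4 + 34*d^3 - 46*d^2 - 80*d + 40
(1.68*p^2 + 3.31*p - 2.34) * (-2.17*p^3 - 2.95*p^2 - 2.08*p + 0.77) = -3.6456*p^5 - 12.1387*p^4 - 8.1811*p^3 + 1.3118*p^2 + 7.4159*p - 1.8018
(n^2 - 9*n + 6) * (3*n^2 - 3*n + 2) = 3*n^4 - 30*n^3 + 47*n^2 - 36*n + 12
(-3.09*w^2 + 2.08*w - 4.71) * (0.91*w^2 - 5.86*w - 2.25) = -2.8119*w^4 + 20.0002*w^3 - 9.5224*w^2 + 22.9206*w + 10.5975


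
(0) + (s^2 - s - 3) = s^2 - s - 3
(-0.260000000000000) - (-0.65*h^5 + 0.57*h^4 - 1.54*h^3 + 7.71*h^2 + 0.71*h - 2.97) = 0.65*h^5 - 0.57*h^4 + 1.54*h^3 - 7.71*h^2 - 0.71*h + 2.71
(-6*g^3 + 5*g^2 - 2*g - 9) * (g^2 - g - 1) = -6*g^5 + 11*g^4 - g^3 - 12*g^2 + 11*g + 9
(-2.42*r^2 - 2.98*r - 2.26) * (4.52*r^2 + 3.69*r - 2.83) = -10.9384*r^4 - 22.3994*r^3 - 14.3628*r^2 + 0.0940000000000012*r + 6.3958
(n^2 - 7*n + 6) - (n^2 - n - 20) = 26 - 6*n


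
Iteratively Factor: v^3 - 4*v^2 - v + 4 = (v - 4)*(v^2 - 1) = (v - 4)*(v + 1)*(v - 1)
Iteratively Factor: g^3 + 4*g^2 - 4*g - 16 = (g + 4)*(g^2 - 4) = (g + 2)*(g + 4)*(g - 2)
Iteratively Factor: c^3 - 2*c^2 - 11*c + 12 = (c - 4)*(c^2 + 2*c - 3) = (c - 4)*(c + 3)*(c - 1)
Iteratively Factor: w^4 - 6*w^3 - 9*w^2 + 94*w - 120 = (w + 4)*(w^3 - 10*w^2 + 31*w - 30) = (w - 3)*(w + 4)*(w^2 - 7*w + 10) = (w - 5)*(w - 3)*(w + 4)*(w - 2)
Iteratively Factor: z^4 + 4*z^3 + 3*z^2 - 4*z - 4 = (z + 1)*(z^3 + 3*z^2 - 4) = (z + 1)*(z + 2)*(z^2 + z - 2) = (z + 1)*(z + 2)^2*(z - 1)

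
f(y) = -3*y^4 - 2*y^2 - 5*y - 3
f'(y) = -12*y^3 - 4*y - 5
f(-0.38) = -1.45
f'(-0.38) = -2.82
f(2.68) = -185.53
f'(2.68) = -246.71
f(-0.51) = -1.17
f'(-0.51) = -1.37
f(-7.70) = -10628.99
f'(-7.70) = 5504.20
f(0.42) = -5.55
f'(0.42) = -7.57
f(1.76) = -46.78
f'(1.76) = -77.46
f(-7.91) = -11832.89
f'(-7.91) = 5965.60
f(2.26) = -102.78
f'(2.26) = -152.56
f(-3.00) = -249.00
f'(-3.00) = 331.00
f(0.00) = -3.00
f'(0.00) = -5.00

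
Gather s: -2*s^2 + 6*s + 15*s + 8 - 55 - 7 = -2*s^2 + 21*s - 54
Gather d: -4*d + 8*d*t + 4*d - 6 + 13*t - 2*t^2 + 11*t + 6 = 8*d*t - 2*t^2 + 24*t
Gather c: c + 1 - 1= c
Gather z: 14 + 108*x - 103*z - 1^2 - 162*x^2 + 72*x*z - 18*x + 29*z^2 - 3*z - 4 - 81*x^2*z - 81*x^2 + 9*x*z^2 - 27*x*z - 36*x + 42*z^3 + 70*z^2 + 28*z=-243*x^2 + 54*x + 42*z^3 + z^2*(9*x + 99) + z*(-81*x^2 + 45*x - 78) + 9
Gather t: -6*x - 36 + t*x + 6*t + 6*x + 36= t*(x + 6)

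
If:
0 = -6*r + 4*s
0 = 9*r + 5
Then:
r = -5/9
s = -5/6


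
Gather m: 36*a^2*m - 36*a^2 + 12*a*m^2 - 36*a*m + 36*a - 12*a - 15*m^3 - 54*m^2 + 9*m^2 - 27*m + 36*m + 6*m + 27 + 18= -36*a^2 + 24*a - 15*m^3 + m^2*(12*a - 45) + m*(36*a^2 - 36*a + 15) + 45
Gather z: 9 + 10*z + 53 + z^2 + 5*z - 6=z^2 + 15*z + 56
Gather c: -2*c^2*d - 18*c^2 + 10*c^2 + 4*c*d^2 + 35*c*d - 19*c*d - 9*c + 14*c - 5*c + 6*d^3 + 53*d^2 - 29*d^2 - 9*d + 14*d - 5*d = c^2*(-2*d - 8) + c*(4*d^2 + 16*d) + 6*d^3 + 24*d^2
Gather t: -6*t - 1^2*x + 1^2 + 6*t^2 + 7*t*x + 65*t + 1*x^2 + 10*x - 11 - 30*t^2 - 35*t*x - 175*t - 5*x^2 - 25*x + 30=-24*t^2 + t*(-28*x - 116) - 4*x^2 - 16*x + 20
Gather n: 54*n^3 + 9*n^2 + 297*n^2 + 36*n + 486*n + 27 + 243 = 54*n^3 + 306*n^2 + 522*n + 270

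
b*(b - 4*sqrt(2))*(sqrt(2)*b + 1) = sqrt(2)*b^3 - 7*b^2 - 4*sqrt(2)*b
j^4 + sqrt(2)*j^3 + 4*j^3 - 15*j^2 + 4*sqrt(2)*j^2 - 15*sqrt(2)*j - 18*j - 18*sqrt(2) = (j - 3)*(j + 1)*(j + 6)*(j + sqrt(2))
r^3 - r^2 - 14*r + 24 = (r - 3)*(r - 2)*(r + 4)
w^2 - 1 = (w - 1)*(w + 1)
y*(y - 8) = y^2 - 8*y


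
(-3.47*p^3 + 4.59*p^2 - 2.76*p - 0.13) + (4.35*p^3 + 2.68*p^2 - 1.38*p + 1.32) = 0.879999999999999*p^3 + 7.27*p^2 - 4.14*p + 1.19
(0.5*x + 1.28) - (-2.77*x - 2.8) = 3.27*x + 4.08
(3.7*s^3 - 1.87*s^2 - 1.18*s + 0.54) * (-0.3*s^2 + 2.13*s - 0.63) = -1.11*s^5 + 8.442*s^4 - 5.9601*s^3 - 1.4973*s^2 + 1.8936*s - 0.3402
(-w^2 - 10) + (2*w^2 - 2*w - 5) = w^2 - 2*w - 15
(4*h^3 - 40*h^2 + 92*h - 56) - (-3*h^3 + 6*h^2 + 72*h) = 7*h^3 - 46*h^2 + 20*h - 56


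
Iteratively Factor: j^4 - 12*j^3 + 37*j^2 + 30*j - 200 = (j - 5)*(j^3 - 7*j^2 + 2*j + 40) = (j - 5)*(j + 2)*(j^2 - 9*j + 20) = (j - 5)*(j - 4)*(j + 2)*(j - 5)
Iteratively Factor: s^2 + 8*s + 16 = (s + 4)*(s + 4)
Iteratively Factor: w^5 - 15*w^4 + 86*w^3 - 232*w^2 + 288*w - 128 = (w - 4)*(w^4 - 11*w^3 + 42*w^2 - 64*w + 32) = (w - 4)*(w - 1)*(w^3 - 10*w^2 + 32*w - 32) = (w - 4)^2*(w - 1)*(w^2 - 6*w + 8) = (w - 4)^2*(w - 2)*(w - 1)*(w - 4)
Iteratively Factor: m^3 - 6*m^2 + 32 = (m + 2)*(m^2 - 8*m + 16) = (m - 4)*(m + 2)*(m - 4)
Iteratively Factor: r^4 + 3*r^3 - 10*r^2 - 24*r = (r - 3)*(r^3 + 6*r^2 + 8*r) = (r - 3)*(r + 4)*(r^2 + 2*r) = r*(r - 3)*(r + 4)*(r + 2)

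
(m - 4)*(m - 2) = m^2 - 6*m + 8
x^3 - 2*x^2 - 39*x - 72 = (x - 8)*(x + 3)^2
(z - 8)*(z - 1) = z^2 - 9*z + 8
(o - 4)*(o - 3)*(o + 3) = o^3 - 4*o^2 - 9*o + 36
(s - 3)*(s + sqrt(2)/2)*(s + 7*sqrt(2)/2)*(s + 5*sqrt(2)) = s^4 - 3*s^3 + 9*sqrt(2)*s^3 - 27*sqrt(2)*s^2 + 87*s^2/2 - 261*s/2 + 35*sqrt(2)*s/2 - 105*sqrt(2)/2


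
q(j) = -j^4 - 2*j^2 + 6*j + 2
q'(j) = -4*j^3 - 4*j + 6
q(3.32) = -121.62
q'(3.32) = -153.66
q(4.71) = -506.24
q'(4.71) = -430.79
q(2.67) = -47.06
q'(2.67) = -80.82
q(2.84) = -62.15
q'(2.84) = -96.99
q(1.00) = 5.00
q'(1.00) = -2.00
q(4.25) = -334.88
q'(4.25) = -318.06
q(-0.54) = -1.91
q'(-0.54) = 8.79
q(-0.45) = -1.15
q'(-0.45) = 8.16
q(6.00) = -1330.00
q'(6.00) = -882.00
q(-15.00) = -51163.00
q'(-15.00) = 13566.00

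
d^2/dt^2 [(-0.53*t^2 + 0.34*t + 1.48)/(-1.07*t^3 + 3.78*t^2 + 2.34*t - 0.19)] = (1.213594*t^6 - 2.335596*t^5 - 4.120356*t^4 + 73.473034*t^3 - 101.533908*t^2 - 78.2052*t - 18.59771)/(1.225043*t^9 - 12.983166*t^8 + 37.828566*t^7 + 3.428625*t^6 - 87.338736*t^5 - 56.803248*t^4 - 2.613495*t^3 + 2.711718*t^2 - 0.253422*t + 0.006859)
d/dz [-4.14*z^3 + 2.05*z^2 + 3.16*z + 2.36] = -12.42*z^2 + 4.1*z + 3.16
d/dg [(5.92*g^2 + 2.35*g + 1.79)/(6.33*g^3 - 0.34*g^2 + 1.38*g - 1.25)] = (-37.4736*g^4 - 29.751*g^3 - 25.0235*g^2 - 13.5828*g - 5.4077)/(40.0689*g^6 - 4.3044*g^5 + 17.5864*g^4 - 16.7634*g^3 + 2.7544*g^2 - 3.45*g + 1.5625)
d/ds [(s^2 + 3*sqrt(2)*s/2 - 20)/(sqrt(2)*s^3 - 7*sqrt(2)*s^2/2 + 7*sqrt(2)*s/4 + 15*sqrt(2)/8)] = 4*(-8*sqrt(2)*s^4 - 48*s^3 + 84*s^2 + 494*sqrt(2)*s^2 - 1090*sqrt(2)*s + 45 + 280*sqrt(2))/(64*s^6 - 448*s^5 + 1008*s^4 - 544*s^3 - 644*s^2 + 420*s + 225)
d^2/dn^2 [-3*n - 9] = 0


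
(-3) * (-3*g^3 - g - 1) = 9*g^3 + 3*g + 3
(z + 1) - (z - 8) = 9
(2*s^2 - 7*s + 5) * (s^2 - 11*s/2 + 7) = 2*s^4 - 18*s^3 + 115*s^2/2 - 153*s/2 + 35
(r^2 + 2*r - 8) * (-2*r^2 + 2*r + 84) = -2*r^4 - 2*r^3 + 104*r^2 + 152*r - 672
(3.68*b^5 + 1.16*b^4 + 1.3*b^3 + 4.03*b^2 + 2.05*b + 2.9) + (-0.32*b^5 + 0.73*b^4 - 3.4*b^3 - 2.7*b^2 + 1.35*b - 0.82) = 3.36*b^5 + 1.89*b^4 - 2.1*b^3 + 1.33*b^2 + 3.4*b + 2.08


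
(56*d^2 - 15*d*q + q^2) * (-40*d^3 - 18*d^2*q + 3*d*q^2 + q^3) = -2240*d^5 - 408*d^4*q + 398*d^3*q^2 - 7*d^2*q^3 - 12*d*q^4 + q^5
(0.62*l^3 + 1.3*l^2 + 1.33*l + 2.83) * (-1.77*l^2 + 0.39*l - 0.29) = -1.0974*l^5 - 2.0592*l^4 - 2.0269*l^3 - 4.8674*l^2 + 0.718*l - 0.8207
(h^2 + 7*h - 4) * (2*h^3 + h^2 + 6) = 2*h^5 + 15*h^4 - h^3 + 2*h^2 + 42*h - 24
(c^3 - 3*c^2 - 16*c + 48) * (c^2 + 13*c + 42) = c^5 + 10*c^4 - 13*c^3 - 286*c^2 - 48*c + 2016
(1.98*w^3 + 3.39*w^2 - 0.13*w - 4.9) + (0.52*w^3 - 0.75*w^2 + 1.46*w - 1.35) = 2.5*w^3 + 2.64*w^2 + 1.33*w - 6.25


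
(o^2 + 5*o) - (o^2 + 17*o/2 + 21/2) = -7*o/2 - 21/2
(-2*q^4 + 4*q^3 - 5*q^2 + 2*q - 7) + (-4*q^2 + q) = -2*q^4 + 4*q^3 - 9*q^2 + 3*q - 7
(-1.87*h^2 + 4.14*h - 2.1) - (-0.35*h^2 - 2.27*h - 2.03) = -1.52*h^2 + 6.41*h - 0.0700000000000003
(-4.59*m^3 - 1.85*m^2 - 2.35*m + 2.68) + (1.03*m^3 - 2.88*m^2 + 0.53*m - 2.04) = -3.56*m^3 - 4.73*m^2 - 1.82*m + 0.64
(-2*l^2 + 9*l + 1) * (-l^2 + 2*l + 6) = 2*l^4 - 13*l^3 + 5*l^2 + 56*l + 6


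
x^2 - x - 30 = (x - 6)*(x + 5)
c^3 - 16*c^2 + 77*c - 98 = (c - 7)^2*(c - 2)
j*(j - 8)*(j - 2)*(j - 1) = j^4 - 11*j^3 + 26*j^2 - 16*j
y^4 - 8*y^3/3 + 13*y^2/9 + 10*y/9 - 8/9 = (y - 4/3)*(y - 1)^2*(y + 2/3)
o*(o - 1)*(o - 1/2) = o^3 - 3*o^2/2 + o/2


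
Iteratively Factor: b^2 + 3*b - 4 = (b + 4)*(b - 1)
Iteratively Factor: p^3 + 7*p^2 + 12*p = (p)*(p^2 + 7*p + 12) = p*(p + 3)*(p + 4)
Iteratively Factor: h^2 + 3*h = (h)*(h + 3)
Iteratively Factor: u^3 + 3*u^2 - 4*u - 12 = (u + 2)*(u^2 + u - 6) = (u - 2)*(u + 2)*(u + 3)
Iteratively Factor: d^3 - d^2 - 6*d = (d + 2)*(d^2 - 3*d) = d*(d + 2)*(d - 3)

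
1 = 1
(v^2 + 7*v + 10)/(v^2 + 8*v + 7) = (v^2 + 7*v + 10)/(v^2 + 8*v + 7)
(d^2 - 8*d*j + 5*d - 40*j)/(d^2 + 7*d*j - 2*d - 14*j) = (d^2 - 8*d*j + 5*d - 40*j)/(d^2 + 7*d*j - 2*d - 14*j)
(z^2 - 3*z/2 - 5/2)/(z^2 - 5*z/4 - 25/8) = 4*(z + 1)/(4*z + 5)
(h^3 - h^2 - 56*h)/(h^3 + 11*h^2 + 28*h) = (h - 8)/(h + 4)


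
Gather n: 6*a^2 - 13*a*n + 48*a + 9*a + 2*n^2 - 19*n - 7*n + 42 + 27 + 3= 6*a^2 + 57*a + 2*n^2 + n*(-13*a - 26) + 72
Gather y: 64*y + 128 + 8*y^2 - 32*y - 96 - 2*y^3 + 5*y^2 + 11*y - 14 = -2*y^3 + 13*y^2 + 43*y + 18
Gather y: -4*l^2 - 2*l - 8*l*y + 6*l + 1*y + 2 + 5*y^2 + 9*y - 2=-4*l^2 + 4*l + 5*y^2 + y*(10 - 8*l)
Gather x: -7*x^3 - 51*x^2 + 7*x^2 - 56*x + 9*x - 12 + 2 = -7*x^3 - 44*x^2 - 47*x - 10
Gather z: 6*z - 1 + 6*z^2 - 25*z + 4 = 6*z^2 - 19*z + 3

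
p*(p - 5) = p^2 - 5*p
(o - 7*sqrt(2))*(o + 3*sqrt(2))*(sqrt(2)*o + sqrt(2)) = sqrt(2)*o^3 - 8*o^2 + sqrt(2)*o^2 - 42*sqrt(2)*o - 8*o - 42*sqrt(2)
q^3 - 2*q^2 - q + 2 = (q - 2)*(q - 1)*(q + 1)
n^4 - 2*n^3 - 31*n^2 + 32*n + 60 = (n - 6)*(n - 2)*(n + 1)*(n + 5)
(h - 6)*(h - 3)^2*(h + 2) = h^4 - 10*h^3 + 21*h^2 + 36*h - 108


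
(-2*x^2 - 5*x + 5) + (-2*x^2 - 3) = -4*x^2 - 5*x + 2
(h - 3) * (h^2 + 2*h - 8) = h^3 - h^2 - 14*h + 24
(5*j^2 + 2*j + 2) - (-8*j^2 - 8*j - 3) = 13*j^2 + 10*j + 5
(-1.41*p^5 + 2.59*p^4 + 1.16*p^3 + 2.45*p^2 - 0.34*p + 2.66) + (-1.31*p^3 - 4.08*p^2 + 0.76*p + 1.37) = -1.41*p^5 + 2.59*p^4 - 0.15*p^3 - 1.63*p^2 + 0.42*p + 4.03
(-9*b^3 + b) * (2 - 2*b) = 18*b^4 - 18*b^3 - 2*b^2 + 2*b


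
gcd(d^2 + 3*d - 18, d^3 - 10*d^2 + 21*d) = d - 3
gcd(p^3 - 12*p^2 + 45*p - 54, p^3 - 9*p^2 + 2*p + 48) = p - 3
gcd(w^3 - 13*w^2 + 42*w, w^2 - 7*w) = w^2 - 7*w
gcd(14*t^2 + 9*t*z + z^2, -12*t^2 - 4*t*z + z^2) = 2*t + z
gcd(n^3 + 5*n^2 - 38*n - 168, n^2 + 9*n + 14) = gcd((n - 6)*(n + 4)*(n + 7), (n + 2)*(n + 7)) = n + 7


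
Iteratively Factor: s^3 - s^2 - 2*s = (s + 1)*(s^2 - 2*s) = s*(s + 1)*(s - 2)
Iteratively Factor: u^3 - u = (u - 1)*(u^2 + u) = (u - 1)*(u + 1)*(u)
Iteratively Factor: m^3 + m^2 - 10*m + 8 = (m - 1)*(m^2 + 2*m - 8) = (m - 1)*(m + 4)*(m - 2)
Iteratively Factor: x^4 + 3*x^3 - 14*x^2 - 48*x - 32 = (x + 1)*(x^3 + 2*x^2 - 16*x - 32) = (x - 4)*(x + 1)*(x^2 + 6*x + 8) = (x - 4)*(x + 1)*(x + 4)*(x + 2)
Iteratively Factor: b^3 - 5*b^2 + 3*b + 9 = (b - 3)*(b^2 - 2*b - 3) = (b - 3)^2*(b + 1)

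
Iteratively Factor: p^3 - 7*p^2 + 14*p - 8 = (p - 1)*(p^2 - 6*p + 8) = (p - 2)*(p - 1)*(p - 4)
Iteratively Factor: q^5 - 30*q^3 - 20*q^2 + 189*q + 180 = (q + 1)*(q^4 - q^3 - 29*q^2 + 9*q + 180) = (q - 3)*(q + 1)*(q^3 + 2*q^2 - 23*q - 60) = (q - 5)*(q - 3)*(q + 1)*(q^2 + 7*q + 12) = (q - 5)*(q - 3)*(q + 1)*(q + 3)*(q + 4)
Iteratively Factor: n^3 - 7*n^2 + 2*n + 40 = (n + 2)*(n^2 - 9*n + 20) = (n - 4)*(n + 2)*(n - 5)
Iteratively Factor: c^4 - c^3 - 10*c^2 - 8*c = (c - 4)*(c^3 + 3*c^2 + 2*c) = c*(c - 4)*(c^2 + 3*c + 2) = c*(c - 4)*(c + 2)*(c + 1)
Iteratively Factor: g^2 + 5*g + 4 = (g + 1)*(g + 4)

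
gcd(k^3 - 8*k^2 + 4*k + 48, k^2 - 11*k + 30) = k - 6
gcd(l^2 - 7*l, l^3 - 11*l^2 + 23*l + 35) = l - 7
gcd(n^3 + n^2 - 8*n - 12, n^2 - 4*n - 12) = n + 2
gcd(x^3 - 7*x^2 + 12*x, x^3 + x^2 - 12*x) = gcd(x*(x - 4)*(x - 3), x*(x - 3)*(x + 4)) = x^2 - 3*x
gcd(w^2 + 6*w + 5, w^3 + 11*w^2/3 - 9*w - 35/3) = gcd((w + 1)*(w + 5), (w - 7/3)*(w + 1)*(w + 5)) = w^2 + 6*w + 5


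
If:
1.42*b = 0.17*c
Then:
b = 0.119718309859155*c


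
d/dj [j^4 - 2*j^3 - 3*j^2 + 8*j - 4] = 4*j^3 - 6*j^2 - 6*j + 8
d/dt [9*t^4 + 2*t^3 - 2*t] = 36*t^3 + 6*t^2 - 2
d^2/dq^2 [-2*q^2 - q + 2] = -4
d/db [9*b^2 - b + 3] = 18*b - 1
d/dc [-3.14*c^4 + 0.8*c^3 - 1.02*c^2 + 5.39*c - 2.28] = -12.56*c^3 + 2.4*c^2 - 2.04*c + 5.39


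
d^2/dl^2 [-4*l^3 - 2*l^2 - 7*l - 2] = -24*l - 4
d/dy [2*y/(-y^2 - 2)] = 2*(y^2 - 2)/(y^2 + 2)^2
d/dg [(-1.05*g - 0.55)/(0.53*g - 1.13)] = (0.78334*g - 1.67014)/(0.53*g - 1.13)^3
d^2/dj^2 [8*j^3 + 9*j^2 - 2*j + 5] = 48*j + 18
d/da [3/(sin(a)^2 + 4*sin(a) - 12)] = -6*(sin(a) + 2)*cos(a)/(sin(a)^2 + 4*sin(a) - 12)^2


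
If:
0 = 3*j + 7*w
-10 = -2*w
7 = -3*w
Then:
No Solution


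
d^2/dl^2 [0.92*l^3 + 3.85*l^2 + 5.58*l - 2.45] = 5.52*l + 7.7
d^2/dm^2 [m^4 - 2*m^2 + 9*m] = 12*m^2 - 4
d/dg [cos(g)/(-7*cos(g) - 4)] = 4*sin(g)/(7*cos(g) + 4)^2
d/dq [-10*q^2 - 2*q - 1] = -20*q - 2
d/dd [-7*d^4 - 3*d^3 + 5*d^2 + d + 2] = -28*d^3 - 9*d^2 + 10*d + 1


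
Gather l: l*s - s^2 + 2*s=l*s - s^2 + 2*s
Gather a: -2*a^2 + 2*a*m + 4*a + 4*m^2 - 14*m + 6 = -2*a^2 + a*(2*m + 4) + 4*m^2 - 14*m + 6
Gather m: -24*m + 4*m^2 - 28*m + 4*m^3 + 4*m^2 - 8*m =4*m^3 + 8*m^2 - 60*m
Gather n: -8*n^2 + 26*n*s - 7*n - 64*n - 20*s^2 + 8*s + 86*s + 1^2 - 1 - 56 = -8*n^2 + n*(26*s - 71) - 20*s^2 + 94*s - 56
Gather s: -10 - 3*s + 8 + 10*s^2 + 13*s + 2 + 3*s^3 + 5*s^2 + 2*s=3*s^3 + 15*s^2 + 12*s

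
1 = 1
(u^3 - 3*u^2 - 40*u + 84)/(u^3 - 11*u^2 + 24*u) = (u^3 - 3*u^2 - 40*u + 84)/(u*(u^2 - 11*u + 24))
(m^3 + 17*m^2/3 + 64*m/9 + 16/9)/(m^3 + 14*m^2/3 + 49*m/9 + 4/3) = (m + 4)/(m + 3)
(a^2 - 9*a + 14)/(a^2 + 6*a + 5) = (a^2 - 9*a + 14)/(a^2 + 6*a + 5)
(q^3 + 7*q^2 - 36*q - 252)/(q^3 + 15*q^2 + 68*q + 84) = (q - 6)/(q + 2)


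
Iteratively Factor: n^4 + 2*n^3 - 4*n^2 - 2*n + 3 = (n + 3)*(n^3 - n^2 - n + 1) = (n + 1)*(n + 3)*(n^2 - 2*n + 1) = (n - 1)*(n + 1)*(n + 3)*(n - 1)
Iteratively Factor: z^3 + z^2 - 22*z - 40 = (z - 5)*(z^2 + 6*z + 8) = (z - 5)*(z + 2)*(z + 4)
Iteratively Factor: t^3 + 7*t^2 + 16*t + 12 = (t + 2)*(t^2 + 5*t + 6) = (t + 2)*(t + 3)*(t + 2)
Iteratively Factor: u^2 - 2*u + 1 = (u - 1)*(u - 1)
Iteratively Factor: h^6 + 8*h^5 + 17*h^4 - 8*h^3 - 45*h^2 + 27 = (h + 3)*(h^5 + 5*h^4 + 2*h^3 - 14*h^2 - 3*h + 9) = (h + 1)*(h + 3)*(h^4 + 4*h^3 - 2*h^2 - 12*h + 9) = (h + 1)*(h + 3)^2*(h^3 + h^2 - 5*h + 3) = (h + 1)*(h + 3)^3*(h^2 - 2*h + 1) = (h - 1)*(h + 1)*(h + 3)^3*(h - 1)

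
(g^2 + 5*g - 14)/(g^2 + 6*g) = (g^2 + 5*g - 14)/(g*(g + 6))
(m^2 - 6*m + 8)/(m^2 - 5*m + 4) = (m - 2)/(m - 1)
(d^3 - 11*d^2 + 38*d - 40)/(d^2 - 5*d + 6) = (d^2 - 9*d + 20)/(d - 3)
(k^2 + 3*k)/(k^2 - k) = (k + 3)/(k - 1)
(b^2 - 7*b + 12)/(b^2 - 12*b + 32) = (b - 3)/(b - 8)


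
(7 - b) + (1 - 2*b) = 8 - 3*b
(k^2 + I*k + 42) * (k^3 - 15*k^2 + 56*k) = k^5 - 15*k^4 + I*k^4 + 98*k^3 - 15*I*k^3 - 630*k^2 + 56*I*k^2 + 2352*k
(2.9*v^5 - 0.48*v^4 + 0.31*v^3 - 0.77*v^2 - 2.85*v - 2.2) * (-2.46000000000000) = -7.134*v^5 + 1.1808*v^4 - 0.7626*v^3 + 1.8942*v^2 + 7.011*v + 5.412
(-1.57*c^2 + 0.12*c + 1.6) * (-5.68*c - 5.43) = 8.9176*c^3 + 7.8435*c^2 - 9.7396*c - 8.688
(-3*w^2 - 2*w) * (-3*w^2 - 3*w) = 9*w^4 + 15*w^3 + 6*w^2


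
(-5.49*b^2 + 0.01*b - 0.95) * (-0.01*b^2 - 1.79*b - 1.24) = 0.0549*b^4 + 9.827*b^3 + 6.7992*b^2 + 1.6881*b + 1.178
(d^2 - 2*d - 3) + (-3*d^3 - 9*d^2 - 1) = -3*d^3 - 8*d^2 - 2*d - 4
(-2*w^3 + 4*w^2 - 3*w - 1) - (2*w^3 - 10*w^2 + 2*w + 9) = -4*w^3 + 14*w^2 - 5*w - 10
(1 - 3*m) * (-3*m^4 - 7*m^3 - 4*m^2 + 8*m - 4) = 9*m^5 + 18*m^4 + 5*m^3 - 28*m^2 + 20*m - 4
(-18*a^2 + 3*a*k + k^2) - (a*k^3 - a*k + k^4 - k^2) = -18*a^2 - a*k^3 + 4*a*k - k^4 + 2*k^2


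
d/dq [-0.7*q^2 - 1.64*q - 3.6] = -1.4*q - 1.64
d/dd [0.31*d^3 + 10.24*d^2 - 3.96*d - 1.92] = 0.93*d^2 + 20.48*d - 3.96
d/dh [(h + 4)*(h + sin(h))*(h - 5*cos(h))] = (h + 4)*(h + sin(h))*(5*sin(h) + 1) + (h + 4)*(h - 5*cos(h))*(cos(h) + 1) + (h + sin(h))*(h - 5*cos(h))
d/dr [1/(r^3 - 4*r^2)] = (8 - 3*r)/(r^3*(r - 4)^2)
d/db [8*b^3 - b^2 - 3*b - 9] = 24*b^2 - 2*b - 3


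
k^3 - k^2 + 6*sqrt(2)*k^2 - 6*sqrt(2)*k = k*(k - 1)*(k + 6*sqrt(2))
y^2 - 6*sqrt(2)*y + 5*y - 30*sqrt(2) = (y + 5)*(y - 6*sqrt(2))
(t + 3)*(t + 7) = t^2 + 10*t + 21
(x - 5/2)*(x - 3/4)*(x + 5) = x^3 + 7*x^2/4 - 115*x/8 + 75/8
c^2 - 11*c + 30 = (c - 6)*(c - 5)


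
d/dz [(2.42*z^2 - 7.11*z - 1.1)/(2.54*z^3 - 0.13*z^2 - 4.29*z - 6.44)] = (-6.1468*z^4 + 36.1188*z^3 - 2.9241*z^2 - 31.4556*z + 41.0694)/(6.4516*z^6 - 0.6604*z^5 - 21.7763*z^4 - 31.5998*z^3 + 20.0785*z^2 + 55.2552*z + 41.4736)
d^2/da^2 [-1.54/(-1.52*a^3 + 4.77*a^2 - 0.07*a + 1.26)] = ((14.6916 - 14.0448*a)*(1.52*a^3 - 4.77*a^2 + 0.07*a - 1.26) + 1.54*(4.56*a^2 - 9.54*a + 0.07)*(9.12*a^2 - 19.08*a + 0.14))/(1.52*a^3 - 4.77*a^2 + 0.07*a - 1.26)^3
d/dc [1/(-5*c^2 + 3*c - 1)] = (10*c - 3)/(5*c^2 - 3*c + 1)^2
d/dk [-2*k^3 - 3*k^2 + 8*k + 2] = -6*k^2 - 6*k + 8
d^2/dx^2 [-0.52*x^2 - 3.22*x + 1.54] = -1.04000000000000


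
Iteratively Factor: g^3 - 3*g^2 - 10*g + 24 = (g - 2)*(g^2 - g - 12) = (g - 2)*(g + 3)*(g - 4)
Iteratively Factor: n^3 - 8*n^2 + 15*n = (n - 3)*(n^2 - 5*n) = (n - 5)*(n - 3)*(n)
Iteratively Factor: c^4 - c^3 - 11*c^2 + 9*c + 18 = (c + 3)*(c^3 - 4*c^2 + c + 6) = (c + 1)*(c + 3)*(c^2 - 5*c + 6) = (c - 3)*(c + 1)*(c + 3)*(c - 2)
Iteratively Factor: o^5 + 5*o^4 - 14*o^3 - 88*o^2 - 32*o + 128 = (o - 1)*(o^4 + 6*o^3 - 8*o^2 - 96*o - 128) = (o - 1)*(o + 4)*(o^3 + 2*o^2 - 16*o - 32) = (o - 1)*(o + 4)^2*(o^2 - 2*o - 8) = (o - 4)*(o - 1)*(o + 4)^2*(o + 2)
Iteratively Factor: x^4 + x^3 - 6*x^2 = (x + 3)*(x^3 - 2*x^2) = (x - 2)*(x + 3)*(x^2) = x*(x - 2)*(x + 3)*(x)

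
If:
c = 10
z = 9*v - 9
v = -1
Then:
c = 10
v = -1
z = -18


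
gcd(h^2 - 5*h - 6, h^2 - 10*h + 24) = h - 6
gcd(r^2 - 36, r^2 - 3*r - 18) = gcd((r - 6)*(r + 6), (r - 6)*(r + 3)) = r - 6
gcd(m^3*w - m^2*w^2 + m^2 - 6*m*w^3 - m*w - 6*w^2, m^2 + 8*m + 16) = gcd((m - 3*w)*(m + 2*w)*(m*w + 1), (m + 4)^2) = 1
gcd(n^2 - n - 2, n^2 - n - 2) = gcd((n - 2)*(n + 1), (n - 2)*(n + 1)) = n^2 - n - 2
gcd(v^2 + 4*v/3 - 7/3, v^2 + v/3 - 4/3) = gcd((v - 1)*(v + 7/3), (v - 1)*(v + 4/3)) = v - 1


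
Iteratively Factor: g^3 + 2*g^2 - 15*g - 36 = (g + 3)*(g^2 - g - 12) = (g - 4)*(g + 3)*(g + 3)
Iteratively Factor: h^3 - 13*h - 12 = (h - 4)*(h^2 + 4*h + 3) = (h - 4)*(h + 1)*(h + 3)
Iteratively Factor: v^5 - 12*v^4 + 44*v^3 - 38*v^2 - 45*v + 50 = (v - 5)*(v^4 - 7*v^3 + 9*v^2 + 7*v - 10) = (v - 5)*(v + 1)*(v^3 - 8*v^2 + 17*v - 10) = (v - 5)*(v - 2)*(v + 1)*(v^2 - 6*v + 5) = (v - 5)*(v - 2)*(v - 1)*(v + 1)*(v - 5)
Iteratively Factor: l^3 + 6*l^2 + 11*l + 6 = (l + 1)*(l^2 + 5*l + 6) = (l + 1)*(l + 3)*(l + 2)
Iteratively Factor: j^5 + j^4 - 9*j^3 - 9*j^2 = (j)*(j^4 + j^3 - 9*j^2 - 9*j) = j*(j + 3)*(j^3 - 2*j^2 - 3*j) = j*(j + 1)*(j + 3)*(j^2 - 3*j) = j*(j - 3)*(j + 1)*(j + 3)*(j)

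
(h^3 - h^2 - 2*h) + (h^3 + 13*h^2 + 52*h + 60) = 2*h^3 + 12*h^2 + 50*h + 60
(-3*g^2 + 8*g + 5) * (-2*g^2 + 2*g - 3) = 6*g^4 - 22*g^3 + 15*g^2 - 14*g - 15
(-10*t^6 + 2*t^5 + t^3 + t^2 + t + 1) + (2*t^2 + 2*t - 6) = -10*t^6 + 2*t^5 + t^3 + 3*t^2 + 3*t - 5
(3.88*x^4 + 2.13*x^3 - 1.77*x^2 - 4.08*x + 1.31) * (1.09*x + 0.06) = 4.2292*x^5 + 2.5545*x^4 - 1.8015*x^3 - 4.5534*x^2 + 1.1831*x + 0.0786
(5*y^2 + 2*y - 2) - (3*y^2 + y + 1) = 2*y^2 + y - 3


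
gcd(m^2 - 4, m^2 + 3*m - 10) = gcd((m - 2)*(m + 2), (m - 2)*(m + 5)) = m - 2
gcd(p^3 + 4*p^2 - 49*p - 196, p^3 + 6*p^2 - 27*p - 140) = p^2 + 11*p + 28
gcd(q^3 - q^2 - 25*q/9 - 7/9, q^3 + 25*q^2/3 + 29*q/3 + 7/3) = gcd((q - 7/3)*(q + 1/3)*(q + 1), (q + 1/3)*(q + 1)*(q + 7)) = q^2 + 4*q/3 + 1/3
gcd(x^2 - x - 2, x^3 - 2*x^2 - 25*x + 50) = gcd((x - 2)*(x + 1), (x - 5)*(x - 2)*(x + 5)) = x - 2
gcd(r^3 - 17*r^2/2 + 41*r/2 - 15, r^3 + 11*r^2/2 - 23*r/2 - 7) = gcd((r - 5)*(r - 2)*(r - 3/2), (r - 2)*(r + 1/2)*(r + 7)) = r - 2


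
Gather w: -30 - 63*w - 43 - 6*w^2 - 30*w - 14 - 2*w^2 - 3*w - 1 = -8*w^2 - 96*w - 88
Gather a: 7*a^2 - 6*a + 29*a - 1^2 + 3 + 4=7*a^2 + 23*a + 6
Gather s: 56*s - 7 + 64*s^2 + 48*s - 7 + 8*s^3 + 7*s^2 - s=8*s^3 + 71*s^2 + 103*s - 14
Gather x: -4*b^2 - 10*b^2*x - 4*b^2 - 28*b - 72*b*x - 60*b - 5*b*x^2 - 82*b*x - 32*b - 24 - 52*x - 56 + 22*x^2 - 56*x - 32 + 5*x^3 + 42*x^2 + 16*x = -8*b^2 - 120*b + 5*x^3 + x^2*(64 - 5*b) + x*(-10*b^2 - 154*b - 92) - 112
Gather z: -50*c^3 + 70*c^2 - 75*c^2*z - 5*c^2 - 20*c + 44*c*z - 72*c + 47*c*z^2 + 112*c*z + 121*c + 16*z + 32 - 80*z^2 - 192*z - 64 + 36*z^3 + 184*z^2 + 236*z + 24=-50*c^3 + 65*c^2 + 29*c + 36*z^3 + z^2*(47*c + 104) + z*(-75*c^2 + 156*c + 60) - 8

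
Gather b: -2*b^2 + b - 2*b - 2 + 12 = -2*b^2 - b + 10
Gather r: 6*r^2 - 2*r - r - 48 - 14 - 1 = 6*r^2 - 3*r - 63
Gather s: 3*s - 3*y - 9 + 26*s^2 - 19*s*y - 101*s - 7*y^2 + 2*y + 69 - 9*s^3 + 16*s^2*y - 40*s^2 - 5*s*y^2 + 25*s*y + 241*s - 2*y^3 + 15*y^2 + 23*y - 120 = -9*s^3 + s^2*(16*y - 14) + s*(-5*y^2 + 6*y + 143) - 2*y^3 + 8*y^2 + 22*y - 60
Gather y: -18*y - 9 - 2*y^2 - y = -2*y^2 - 19*y - 9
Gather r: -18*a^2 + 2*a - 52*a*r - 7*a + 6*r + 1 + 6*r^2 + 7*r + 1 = -18*a^2 - 5*a + 6*r^2 + r*(13 - 52*a) + 2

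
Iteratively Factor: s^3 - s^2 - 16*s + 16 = (s - 4)*(s^2 + 3*s - 4) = (s - 4)*(s - 1)*(s + 4)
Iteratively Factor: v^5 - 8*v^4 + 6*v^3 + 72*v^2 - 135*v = (v + 3)*(v^4 - 11*v^3 + 39*v^2 - 45*v) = (v - 5)*(v + 3)*(v^3 - 6*v^2 + 9*v) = (v - 5)*(v - 3)*(v + 3)*(v^2 - 3*v) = (v - 5)*(v - 3)^2*(v + 3)*(v)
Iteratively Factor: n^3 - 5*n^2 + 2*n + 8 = (n + 1)*(n^2 - 6*n + 8) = (n - 2)*(n + 1)*(n - 4)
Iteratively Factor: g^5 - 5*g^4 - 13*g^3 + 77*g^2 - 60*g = (g)*(g^4 - 5*g^3 - 13*g^2 + 77*g - 60) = g*(g - 3)*(g^3 - 2*g^2 - 19*g + 20) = g*(g - 5)*(g - 3)*(g^2 + 3*g - 4) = g*(g - 5)*(g - 3)*(g + 4)*(g - 1)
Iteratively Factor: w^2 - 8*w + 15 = (w - 3)*(w - 5)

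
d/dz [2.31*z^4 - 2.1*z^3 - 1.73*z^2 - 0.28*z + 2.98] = 9.24*z^3 - 6.3*z^2 - 3.46*z - 0.28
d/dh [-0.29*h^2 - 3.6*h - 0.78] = -0.58*h - 3.6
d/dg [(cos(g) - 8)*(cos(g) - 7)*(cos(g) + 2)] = (-3*cos(g)^2 + 26*cos(g) - 26)*sin(g)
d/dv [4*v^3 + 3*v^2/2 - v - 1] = 12*v^2 + 3*v - 1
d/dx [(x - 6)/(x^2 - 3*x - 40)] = (x^2 - 3*x - (x - 6)*(2*x - 3) - 40)/(-x^2 + 3*x + 40)^2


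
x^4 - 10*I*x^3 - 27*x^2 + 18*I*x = x*(x - 6*I)*(x - 3*I)*(x - I)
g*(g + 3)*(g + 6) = g^3 + 9*g^2 + 18*g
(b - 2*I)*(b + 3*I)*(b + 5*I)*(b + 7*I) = b^4 + 13*I*b^3 - 41*b^2 + 37*I*b - 210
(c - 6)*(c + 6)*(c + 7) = c^3 + 7*c^2 - 36*c - 252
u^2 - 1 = (u - 1)*(u + 1)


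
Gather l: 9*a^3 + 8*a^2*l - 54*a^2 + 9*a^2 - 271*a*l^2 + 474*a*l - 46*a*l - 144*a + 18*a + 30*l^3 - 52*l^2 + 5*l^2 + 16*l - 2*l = 9*a^3 - 45*a^2 - 126*a + 30*l^3 + l^2*(-271*a - 47) + l*(8*a^2 + 428*a + 14)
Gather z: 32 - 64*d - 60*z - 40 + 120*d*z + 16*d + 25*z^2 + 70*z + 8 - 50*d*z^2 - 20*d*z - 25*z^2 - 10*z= -50*d*z^2 + 100*d*z - 48*d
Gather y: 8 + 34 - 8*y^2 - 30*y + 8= -8*y^2 - 30*y + 50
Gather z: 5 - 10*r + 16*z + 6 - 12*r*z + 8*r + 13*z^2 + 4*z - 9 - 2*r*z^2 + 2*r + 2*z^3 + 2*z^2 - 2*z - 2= 2*z^3 + z^2*(15 - 2*r) + z*(18 - 12*r)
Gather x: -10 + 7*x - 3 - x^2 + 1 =-x^2 + 7*x - 12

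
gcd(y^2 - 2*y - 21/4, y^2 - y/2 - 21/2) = y - 7/2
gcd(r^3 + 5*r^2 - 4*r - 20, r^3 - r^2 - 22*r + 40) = r^2 + 3*r - 10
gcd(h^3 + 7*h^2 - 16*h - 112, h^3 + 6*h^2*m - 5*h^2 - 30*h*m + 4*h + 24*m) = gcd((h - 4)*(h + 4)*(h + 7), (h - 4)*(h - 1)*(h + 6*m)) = h - 4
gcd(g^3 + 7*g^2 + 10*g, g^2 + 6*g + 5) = g + 5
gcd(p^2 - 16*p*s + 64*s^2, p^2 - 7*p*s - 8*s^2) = p - 8*s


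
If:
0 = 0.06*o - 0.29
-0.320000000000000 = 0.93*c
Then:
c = -0.34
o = 4.83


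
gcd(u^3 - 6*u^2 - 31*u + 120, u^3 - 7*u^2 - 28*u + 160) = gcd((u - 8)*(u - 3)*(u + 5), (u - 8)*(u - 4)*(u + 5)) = u^2 - 3*u - 40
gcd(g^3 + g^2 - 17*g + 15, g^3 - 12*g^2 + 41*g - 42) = g - 3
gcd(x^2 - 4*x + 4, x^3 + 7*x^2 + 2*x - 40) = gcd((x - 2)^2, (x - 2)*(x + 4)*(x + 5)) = x - 2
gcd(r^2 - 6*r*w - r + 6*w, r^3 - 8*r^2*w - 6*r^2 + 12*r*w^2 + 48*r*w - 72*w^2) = r - 6*w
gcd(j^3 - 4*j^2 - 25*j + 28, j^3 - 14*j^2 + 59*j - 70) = j - 7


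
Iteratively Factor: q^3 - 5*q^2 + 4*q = (q - 4)*(q^2 - q) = q*(q - 4)*(q - 1)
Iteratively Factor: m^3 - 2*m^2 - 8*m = (m)*(m^2 - 2*m - 8) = m*(m + 2)*(m - 4)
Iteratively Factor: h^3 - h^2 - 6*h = (h)*(h^2 - h - 6) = h*(h - 3)*(h + 2)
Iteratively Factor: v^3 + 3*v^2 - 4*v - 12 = (v - 2)*(v^2 + 5*v + 6) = (v - 2)*(v + 2)*(v + 3)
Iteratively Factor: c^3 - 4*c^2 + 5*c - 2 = (c - 1)*(c^2 - 3*c + 2) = (c - 1)^2*(c - 2)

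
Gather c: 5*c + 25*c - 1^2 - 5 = 30*c - 6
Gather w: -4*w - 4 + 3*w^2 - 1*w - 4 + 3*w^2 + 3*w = 6*w^2 - 2*w - 8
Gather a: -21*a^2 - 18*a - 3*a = -21*a^2 - 21*a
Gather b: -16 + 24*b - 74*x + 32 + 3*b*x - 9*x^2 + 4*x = b*(3*x + 24) - 9*x^2 - 70*x + 16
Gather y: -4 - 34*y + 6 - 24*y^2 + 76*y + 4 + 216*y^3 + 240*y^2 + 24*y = 216*y^3 + 216*y^2 + 66*y + 6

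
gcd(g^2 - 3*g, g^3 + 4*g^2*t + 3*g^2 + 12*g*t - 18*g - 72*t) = g - 3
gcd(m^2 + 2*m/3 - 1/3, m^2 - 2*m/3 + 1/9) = m - 1/3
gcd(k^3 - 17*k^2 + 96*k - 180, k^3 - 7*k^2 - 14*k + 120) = k^2 - 11*k + 30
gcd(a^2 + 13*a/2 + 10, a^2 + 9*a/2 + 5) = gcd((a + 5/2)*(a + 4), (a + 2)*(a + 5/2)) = a + 5/2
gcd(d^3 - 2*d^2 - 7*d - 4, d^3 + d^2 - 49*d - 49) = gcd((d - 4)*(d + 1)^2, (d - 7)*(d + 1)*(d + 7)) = d + 1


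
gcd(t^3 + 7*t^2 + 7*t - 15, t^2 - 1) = t - 1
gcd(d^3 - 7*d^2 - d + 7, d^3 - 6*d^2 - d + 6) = d^2 - 1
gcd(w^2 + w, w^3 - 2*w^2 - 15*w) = w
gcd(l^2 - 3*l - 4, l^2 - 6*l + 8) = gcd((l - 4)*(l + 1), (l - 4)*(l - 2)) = l - 4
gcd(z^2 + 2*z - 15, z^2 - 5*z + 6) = z - 3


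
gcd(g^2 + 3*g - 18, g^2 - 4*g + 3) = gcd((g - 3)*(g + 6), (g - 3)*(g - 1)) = g - 3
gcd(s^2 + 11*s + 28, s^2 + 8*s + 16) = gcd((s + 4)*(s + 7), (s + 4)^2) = s + 4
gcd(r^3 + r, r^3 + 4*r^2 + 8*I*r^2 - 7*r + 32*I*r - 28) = r + I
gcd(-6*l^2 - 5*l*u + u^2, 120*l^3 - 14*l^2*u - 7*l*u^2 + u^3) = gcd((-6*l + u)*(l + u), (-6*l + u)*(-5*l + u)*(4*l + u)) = -6*l + u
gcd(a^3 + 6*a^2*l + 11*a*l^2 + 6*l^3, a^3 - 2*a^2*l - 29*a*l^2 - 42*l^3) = a^2 + 5*a*l + 6*l^2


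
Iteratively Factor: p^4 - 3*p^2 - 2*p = (p)*(p^3 - 3*p - 2) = p*(p + 1)*(p^2 - p - 2) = p*(p + 1)^2*(p - 2)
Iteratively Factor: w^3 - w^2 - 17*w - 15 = (w + 1)*(w^2 - 2*w - 15) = (w - 5)*(w + 1)*(w + 3)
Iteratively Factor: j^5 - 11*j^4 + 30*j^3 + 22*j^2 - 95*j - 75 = (j - 3)*(j^4 - 8*j^3 + 6*j^2 + 40*j + 25) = (j - 3)*(j + 1)*(j^3 - 9*j^2 + 15*j + 25) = (j - 5)*(j - 3)*(j + 1)*(j^2 - 4*j - 5) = (j - 5)*(j - 3)*(j + 1)^2*(j - 5)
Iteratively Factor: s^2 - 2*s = (s)*(s - 2)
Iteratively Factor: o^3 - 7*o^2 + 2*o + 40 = (o - 5)*(o^2 - 2*o - 8) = (o - 5)*(o + 2)*(o - 4)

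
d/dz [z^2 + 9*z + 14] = 2*z + 9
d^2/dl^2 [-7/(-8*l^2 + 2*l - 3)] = 56*(-16*l^2 + 4*l + (8*l - 1)^2 - 6)/(8*l^2 - 2*l + 3)^3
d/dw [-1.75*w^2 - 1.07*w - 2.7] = -3.5*w - 1.07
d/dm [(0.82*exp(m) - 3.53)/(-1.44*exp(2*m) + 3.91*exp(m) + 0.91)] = (1.1808*exp(2*m) - 10.1664*exp(m) + 14.5485)*exp(m)/(2.0736*exp(4*m) - 11.2608*exp(3*m) + 12.6673*exp(2*m) + 7.1162*exp(m) + 0.8281)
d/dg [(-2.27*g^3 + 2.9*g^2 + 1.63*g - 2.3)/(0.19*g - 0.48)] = (-0.8626*g^3 + 3.8198*g^2 - 2.784*g - 0.3454)/(0.0361*g^2 - 0.1824*g + 0.2304)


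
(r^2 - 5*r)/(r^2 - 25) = r/(r + 5)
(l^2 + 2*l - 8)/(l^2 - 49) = (l^2 + 2*l - 8)/(l^2 - 49)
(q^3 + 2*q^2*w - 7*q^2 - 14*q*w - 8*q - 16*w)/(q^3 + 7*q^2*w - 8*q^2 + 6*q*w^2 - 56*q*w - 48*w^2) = (q^2 + 2*q*w + q + 2*w)/(q^2 + 7*q*w + 6*w^2)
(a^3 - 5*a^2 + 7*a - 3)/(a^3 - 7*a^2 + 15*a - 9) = (a - 1)/(a - 3)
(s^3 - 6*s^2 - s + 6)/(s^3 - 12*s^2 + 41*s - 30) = (s + 1)/(s - 5)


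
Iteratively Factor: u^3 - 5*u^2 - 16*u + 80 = (u - 5)*(u^2 - 16) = (u - 5)*(u - 4)*(u + 4)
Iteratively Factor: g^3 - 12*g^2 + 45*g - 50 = (g - 5)*(g^2 - 7*g + 10) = (g - 5)^2*(g - 2)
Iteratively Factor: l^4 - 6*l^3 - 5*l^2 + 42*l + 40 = (l + 1)*(l^3 - 7*l^2 + 2*l + 40) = (l - 4)*(l + 1)*(l^2 - 3*l - 10) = (l - 5)*(l - 4)*(l + 1)*(l + 2)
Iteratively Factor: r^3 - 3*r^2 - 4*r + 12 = (r - 2)*(r^2 - r - 6) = (r - 2)*(r + 2)*(r - 3)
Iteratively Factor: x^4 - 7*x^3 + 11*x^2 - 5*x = (x - 1)*(x^3 - 6*x^2 + 5*x) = (x - 5)*(x - 1)*(x^2 - x) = x*(x - 5)*(x - 1)*(x - 1)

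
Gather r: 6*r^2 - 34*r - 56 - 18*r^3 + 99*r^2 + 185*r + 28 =-18*r^3 + 105*r^2 + 151*r - 28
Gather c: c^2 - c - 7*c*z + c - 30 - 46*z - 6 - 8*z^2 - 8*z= c^2 - 7*c*z - 8*z^2 - 54*z - 36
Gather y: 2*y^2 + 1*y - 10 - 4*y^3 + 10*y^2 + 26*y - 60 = -4*y^3 + 12*y^2 + 27*y - 70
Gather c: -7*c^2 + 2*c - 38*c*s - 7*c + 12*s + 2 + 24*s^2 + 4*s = -7*c^2 + c*(-38*s - 5) + 24*s^2 + 16*s + 2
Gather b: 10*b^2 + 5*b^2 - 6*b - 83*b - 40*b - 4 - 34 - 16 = 15*b^2 - 129*b - 54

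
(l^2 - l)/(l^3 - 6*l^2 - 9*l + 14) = l/(l^2 - 5*l - 14)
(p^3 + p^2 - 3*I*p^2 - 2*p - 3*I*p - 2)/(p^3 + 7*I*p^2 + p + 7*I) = (p^2 + p*(1 - 2*I) - 2*I)/(p^2 + 8*I*p - 7)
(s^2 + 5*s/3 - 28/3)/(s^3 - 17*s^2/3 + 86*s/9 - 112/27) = 9*(s + 4)/(9*s^2 - 30*s + 16)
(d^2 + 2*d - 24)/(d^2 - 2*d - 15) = (-d^2 - 2*d + 24)/(-d^2 + 2*d + 15)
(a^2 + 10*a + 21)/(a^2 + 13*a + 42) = (a + 3)/(a + 6)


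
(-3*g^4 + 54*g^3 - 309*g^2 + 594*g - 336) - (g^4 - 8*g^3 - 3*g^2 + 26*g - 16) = -4*g^4 + 62*g^3 - 306*g^2 + 568*g - 320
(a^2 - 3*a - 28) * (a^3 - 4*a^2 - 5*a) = a^5 - 7*a^4 - 21*a^3 + 127*a^2 + 140*a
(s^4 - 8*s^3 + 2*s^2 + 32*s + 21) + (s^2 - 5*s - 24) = s^4 - 8*s^3 + 3*s^2 + 27*s - 3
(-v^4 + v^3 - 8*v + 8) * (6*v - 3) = -6*v^5 + 9*v^4 - 3*v^3 - 48*v^2 + 72*v - 24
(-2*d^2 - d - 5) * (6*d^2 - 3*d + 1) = -12*d^4 - 29*d^2 + 14*d - 5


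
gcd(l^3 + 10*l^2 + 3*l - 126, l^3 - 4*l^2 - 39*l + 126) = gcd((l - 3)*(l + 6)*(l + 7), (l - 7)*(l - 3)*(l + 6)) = l^2 + 3*l - 18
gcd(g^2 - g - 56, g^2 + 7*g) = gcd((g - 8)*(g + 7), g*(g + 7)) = g + 7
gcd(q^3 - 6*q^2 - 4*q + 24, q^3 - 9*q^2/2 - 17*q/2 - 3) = q - 6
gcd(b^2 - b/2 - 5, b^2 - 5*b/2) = b - 5/2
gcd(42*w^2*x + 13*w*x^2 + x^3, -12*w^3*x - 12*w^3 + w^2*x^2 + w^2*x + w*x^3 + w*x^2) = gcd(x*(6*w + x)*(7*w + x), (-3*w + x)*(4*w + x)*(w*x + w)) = 1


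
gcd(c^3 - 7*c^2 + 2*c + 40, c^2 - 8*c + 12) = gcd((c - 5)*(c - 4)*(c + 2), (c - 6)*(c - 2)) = 1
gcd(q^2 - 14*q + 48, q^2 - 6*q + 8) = 1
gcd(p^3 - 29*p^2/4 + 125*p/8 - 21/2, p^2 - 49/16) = p - 7/4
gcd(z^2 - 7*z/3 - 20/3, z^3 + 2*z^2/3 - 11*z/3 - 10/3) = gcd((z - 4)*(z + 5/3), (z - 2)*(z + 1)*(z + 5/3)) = z + 5/3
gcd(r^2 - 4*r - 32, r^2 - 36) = 1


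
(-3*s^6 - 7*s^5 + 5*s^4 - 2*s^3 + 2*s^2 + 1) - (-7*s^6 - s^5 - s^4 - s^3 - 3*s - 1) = 4*s^6 - 6*s^5 + 6*s^4 - s^3 + 2*s^2 + 3*s + 2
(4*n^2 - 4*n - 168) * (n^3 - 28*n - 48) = 4*n^5 - 4*n^4 - 280*n^3 - 80*n^2 + 4896*n + 8064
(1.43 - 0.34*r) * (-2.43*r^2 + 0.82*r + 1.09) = 0.8262*r^3 - 3.7537*r^2 + 0.802*r + 1.5587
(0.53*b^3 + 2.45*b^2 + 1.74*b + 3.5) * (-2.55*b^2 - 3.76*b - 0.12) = -1.3515*b^5 - 8.2403*b^4 - 13.7126*b^3 - 15.7614*b^2 - 13.3688*b - 0.42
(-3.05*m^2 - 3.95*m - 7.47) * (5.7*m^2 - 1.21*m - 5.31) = -17.385*m^4 - 18.8245*m^3 - 21.604*m^2 + 30.0132*m + 39.6657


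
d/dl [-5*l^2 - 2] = -10*l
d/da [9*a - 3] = 9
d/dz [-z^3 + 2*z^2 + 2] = z*(4 - 3*z)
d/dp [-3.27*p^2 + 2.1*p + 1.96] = 2.1 - 6.54*p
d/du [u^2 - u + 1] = 2*u - 1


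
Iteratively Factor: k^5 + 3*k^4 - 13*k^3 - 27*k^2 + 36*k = (k + 3)*(k^4 - 13*k^2 + 12*k) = (k - 1)*(k + 3)*(k^3 + k^2 - 12*k) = (k - 3)*(k - 1)*(k + 3)*(k^2 + 4*k) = (k - 3)*(k - 1)*(k + 3)*(k + 4)*(k)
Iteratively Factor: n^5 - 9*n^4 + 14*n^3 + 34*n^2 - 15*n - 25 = (n - 1)*(n^4 - 8*n^3 + 6*n^2 + 40*n + 25) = (n - 5)*(n - 1)*(n^3 - 3*n^2 - 9*n - 5) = (n - 5)*(n - 1)*(n + 1)*(n^2 - 4*n - 5) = (n - 5)*(n - 1)*(n + 1)^2*(n - 5)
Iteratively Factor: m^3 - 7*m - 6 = (m + 1)*(m^2 - m - 6) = (m - 3)*(m + 1)*(m + 2)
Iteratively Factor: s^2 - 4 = (s + 2)*(s - 2)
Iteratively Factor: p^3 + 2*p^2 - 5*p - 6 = (p + 3)*(p^2 - p - 2) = (p + 1)*(p + 3)*(p - 2)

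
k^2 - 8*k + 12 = (k - 6)*(k - 2)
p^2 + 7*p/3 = p*(p + 7/3)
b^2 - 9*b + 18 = (b - 6)*(b - 3)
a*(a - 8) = a^2 - 8*a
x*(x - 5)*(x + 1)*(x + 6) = x^4 + 2*x^3 - 29*x^2 - 30*x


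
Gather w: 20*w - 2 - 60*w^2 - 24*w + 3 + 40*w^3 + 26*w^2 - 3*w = 40*w^3 - 34*w^2 - 7*w + 1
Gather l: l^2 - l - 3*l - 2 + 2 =l^2 - 4*l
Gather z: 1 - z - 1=-z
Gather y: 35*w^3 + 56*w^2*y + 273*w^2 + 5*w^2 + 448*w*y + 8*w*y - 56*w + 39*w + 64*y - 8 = 35*w^3 + 278*w^2 - 17*w + y*(56*w^2 + 456*w + 64) - 8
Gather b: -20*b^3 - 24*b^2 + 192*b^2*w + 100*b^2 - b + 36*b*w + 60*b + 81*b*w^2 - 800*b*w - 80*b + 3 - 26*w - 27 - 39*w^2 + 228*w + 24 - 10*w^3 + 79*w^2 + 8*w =-20*b^3 + b^2*(192*w + 76) + b*(81*w^2 - 764*w - 21) - 10*w^3 + 40*w^2 + 210*w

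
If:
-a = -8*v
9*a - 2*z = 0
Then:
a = 2*z/9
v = z/36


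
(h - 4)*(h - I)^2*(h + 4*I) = h^4 - 4*h^3 + 2*I*h^3 + 7*h^2 - 8*I*h^2 - 28*h - 4*I*h + 16*I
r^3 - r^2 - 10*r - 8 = (r - 4)*(r + 1)*(r + 2)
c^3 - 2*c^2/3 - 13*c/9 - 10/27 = (c - 5/3)*(c + 1/3)*(c + 2/3)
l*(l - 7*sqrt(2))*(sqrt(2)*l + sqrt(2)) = sqrt(2)*l^3 - 14*l^2 + sqrt(2)*l^2 - 14*l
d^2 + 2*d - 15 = (d - 3)*(d + 5)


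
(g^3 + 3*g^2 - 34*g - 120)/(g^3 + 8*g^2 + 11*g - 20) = (g - 6)/(g - 1)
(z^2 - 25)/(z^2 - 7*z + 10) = (z + 5)/(z - 2)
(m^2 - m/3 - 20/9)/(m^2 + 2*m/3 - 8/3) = (9*m^2 - 3*m - 20)/(3*(3*m^2 + 2*m - 8))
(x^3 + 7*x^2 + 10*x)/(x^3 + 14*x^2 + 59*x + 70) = x/(x + 7)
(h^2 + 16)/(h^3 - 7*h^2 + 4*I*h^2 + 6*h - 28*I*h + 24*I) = (h - 4*I)/(h^2 - 7*h + 6)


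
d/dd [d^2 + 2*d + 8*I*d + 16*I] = 2*d + 2 + 8*I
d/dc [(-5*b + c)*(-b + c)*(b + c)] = -b^2 - 10*b*c + 3*c^2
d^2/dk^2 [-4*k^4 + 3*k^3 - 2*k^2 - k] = -48*k^2 + 18*k - 4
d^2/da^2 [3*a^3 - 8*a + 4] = 18*a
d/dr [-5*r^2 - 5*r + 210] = -10*r - 5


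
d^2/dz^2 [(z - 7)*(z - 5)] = 2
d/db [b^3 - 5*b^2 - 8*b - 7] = 3*b^2 - 10*b - 8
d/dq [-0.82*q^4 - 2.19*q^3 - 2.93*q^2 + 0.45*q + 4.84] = -3.28*q^3 - 6.57*q^2 - 5.86*q + 0.45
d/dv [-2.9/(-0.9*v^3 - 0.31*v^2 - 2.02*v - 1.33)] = (-7.83*v^2 - 1.798*v - 5.858)/(0.9*v^3 + 0.31*v^2 + 2.02*v + 1.33)^2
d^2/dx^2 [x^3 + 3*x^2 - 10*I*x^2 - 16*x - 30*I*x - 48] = 6*x + 6 - 20*I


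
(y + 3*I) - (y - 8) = 8 + 3*I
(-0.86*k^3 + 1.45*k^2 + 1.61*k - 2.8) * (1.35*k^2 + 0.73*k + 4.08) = -1.161*k^5 + 1.3297*k^4 - 0.2768*k^3 + 3.3113*k^2 + 4.5248*k - 11.424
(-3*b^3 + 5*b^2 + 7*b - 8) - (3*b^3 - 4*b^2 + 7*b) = -6*b^3 + 9*b^2 - 8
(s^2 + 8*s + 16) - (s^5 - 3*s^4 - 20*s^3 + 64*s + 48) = -s^5 + 3*s^4 + 20*s^3 + s^2 - 56*s - 32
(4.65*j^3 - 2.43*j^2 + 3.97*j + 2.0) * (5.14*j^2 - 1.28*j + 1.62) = 23.901*j^5 - 18.4422*j^4 + 31.0492*j^3 + 1.2618*j^2 + 3.8714*j + 3.24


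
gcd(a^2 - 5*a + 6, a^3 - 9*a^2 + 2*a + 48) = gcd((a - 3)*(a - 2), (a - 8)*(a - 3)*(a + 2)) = a - 3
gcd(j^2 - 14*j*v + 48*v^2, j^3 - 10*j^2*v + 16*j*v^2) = -j + 8*v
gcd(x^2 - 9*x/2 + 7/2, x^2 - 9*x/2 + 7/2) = x^2 - 9*x/2 + 7/2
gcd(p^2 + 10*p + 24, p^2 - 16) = p + 4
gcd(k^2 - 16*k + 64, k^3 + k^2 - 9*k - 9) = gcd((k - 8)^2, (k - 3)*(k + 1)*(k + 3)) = 1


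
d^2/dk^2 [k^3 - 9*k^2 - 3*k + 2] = 6*k - 18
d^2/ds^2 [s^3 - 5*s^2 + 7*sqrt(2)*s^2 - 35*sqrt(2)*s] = 6*s - 10 + 14*sqrt(2)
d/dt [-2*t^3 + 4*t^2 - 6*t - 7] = -6*t^2 + 8*t - 6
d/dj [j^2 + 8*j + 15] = 2*j + 8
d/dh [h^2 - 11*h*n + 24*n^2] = 2*h - 11*n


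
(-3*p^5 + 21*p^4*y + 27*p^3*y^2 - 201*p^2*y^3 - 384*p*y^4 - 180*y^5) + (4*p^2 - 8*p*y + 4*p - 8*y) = -3*p^5 + 21*p^4*y + 27*p^3*y^2 - 201*p^2*y^3 + 4*p^2 - 384*p*y^4 - 8*p*y + 4*p - 180*y^5 - 8*y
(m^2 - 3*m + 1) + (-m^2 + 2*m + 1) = 2 - m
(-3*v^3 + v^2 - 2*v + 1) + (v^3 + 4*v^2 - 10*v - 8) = -2*v^3 + 5*v^2 - 12*v - 7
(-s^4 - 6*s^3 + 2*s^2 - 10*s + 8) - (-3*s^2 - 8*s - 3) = -s^4 - 6*s^3 + 5*s^2 - 2*s + 11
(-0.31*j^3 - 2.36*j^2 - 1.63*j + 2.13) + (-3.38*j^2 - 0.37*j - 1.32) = -0.31*j^3 - 5.74*j^2 - 2.0*j + 0.81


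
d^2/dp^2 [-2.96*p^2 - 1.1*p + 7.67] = -5.92000000000000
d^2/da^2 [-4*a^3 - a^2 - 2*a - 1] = -24*a - 2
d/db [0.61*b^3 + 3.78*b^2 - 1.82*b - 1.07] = 1.83*b^2 + 7.56*b - 1.82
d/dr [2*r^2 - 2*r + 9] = 4*r - 2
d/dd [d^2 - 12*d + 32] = 2*d - 12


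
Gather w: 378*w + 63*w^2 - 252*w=63*w^2 + 126*w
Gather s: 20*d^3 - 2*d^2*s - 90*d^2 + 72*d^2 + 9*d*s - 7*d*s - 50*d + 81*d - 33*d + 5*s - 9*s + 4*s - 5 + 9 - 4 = 20*d^3 - 18*d^2 - 2*d + s*(-2*d^2 + 2*d)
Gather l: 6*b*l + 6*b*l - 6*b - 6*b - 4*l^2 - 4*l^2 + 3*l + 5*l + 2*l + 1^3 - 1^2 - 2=-12*b - 8*l^2 + l*(12*b + 10) - 2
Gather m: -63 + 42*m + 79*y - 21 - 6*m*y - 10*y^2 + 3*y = m*(42 - 6*y) - 10*y^2 + 82*y - 84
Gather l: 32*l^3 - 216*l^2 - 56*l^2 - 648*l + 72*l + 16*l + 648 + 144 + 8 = 32*l^3 - 272*l^2 - 560*l + 800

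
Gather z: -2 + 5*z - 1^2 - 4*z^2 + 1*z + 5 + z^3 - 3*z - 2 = z^3 - 4*z^2 + 3*z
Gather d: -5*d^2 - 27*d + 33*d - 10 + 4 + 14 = -5*d^2 + 6*d + 8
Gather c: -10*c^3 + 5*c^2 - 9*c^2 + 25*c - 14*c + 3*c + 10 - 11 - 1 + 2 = -10*c^3 - 4*c^2 + 14*c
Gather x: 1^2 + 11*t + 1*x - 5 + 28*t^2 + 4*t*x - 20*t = 28*t^2 - 9*t + x*(4*t + 1) - 4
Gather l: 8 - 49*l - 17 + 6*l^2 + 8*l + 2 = 6*l^2 - 41*l - 7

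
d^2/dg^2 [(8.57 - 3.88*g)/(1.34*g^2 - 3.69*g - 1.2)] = ((2.68*g - 3.69)*(3.88*g - 8.57)*(5.36*g - 7.38) + (31.1952*g - 51.602)*(-1.34*g^2 + 3.69*g + 1.2))/(-1.34*g^2 + 3.69*g + 1.2)^3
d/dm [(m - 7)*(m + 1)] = 2*m - 6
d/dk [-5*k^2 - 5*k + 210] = -10*k - 5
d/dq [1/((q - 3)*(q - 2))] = (5 - 2*q)/(q^4 - 10*q^3 + 37*q^2 - 60*q + 36)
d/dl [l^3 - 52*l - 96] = 3*l^2 - 52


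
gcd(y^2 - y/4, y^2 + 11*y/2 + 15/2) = 1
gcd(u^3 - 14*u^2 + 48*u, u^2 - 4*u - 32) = u - 8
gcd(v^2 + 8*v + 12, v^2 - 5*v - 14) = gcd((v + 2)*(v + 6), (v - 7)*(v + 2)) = v + 2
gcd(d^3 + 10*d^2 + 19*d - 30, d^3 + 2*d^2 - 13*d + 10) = d^2 + 4*d - 5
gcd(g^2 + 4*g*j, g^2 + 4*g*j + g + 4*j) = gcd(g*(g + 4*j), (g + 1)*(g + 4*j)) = g + 4*j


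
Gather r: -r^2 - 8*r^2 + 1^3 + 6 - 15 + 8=-9*r^2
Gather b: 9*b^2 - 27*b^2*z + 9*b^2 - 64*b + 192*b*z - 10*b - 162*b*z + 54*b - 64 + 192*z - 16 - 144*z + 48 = b^2*(18 - 27*z) + b*(30*z - 20) + 48*z - 32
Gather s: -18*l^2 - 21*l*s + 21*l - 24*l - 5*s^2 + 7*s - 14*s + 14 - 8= -18*l^2 - 3*l - 5*s^2 + s*(-21*l - 7) + 6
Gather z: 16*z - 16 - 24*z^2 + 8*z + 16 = -24*z^2 + 24*z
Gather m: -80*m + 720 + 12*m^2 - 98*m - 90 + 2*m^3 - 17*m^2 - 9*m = 2*m^3 - 5*m^2 - 187*m + 630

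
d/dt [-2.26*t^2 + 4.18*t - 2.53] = 4.18 - 4.52*t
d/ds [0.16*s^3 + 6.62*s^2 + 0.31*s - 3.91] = 0.48*s^2 + 13.24*s + 0.31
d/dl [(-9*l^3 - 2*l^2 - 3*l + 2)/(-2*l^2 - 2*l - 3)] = (18*l^4 + 36*l^3 + 79*l^2 + 20*l + 13)/(4*l^4 + 8*l^3 + 16*l^2 + 12*l + 9)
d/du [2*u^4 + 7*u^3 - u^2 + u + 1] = 8*u^3 + 21*u^2 - 2*u + 1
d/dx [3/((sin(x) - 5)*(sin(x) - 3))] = 6*(4 - sin(x))*cos(x)/((sin(x) - 5)^2*(sin(x) - 3)^2)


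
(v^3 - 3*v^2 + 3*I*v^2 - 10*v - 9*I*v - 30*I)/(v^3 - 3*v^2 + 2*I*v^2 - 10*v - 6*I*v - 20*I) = (v + 3*I)/(v + 2*I)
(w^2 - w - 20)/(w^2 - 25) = (w + 4)/(w + 5)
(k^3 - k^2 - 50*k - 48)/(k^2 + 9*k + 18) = (k^2 - 7*k - 8)/(k + 3)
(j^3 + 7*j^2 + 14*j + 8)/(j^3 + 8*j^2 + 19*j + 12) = (j + 2)/(j + 3)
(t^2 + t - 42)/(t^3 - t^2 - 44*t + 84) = 1/(t - 2)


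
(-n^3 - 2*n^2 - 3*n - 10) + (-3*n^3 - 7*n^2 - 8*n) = -4*n^3 - 9*n^2 - 11*n - 10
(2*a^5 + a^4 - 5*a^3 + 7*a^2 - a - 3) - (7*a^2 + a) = 2*a^5 + a^4 - 5*a^3 - 2*a - 3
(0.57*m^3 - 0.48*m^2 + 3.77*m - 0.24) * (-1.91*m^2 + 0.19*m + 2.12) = -1.0887*m^5 + 1.0251*m^4 - 6.0835*m^3 + 0.1571*m^2 + 7.9468*m - 0.5088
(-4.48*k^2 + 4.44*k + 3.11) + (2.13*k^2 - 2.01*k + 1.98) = -2.35*k^2 + 2.43*k + 5.09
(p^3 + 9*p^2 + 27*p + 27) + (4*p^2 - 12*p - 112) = p^3 + 13*p^2 + 15*p - 85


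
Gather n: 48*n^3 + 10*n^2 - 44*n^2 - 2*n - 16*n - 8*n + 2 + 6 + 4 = 48*n^3 - 34*n^2 - 26*n + 12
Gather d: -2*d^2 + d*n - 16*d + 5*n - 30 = -2*d^2 + d*(n - 16) + 5*n - 30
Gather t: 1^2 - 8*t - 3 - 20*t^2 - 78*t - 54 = -20*t^2 - 86*t - 56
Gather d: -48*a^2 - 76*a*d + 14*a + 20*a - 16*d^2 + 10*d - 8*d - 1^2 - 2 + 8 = -48*a^2 + 34*a - 16*d^2 + d*(2 - 76*a) + 5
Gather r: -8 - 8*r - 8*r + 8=-16*r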